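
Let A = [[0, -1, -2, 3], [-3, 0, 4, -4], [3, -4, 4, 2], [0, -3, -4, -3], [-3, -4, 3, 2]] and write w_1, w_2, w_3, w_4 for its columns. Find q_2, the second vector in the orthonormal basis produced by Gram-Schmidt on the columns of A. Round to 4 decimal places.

w_1 = (0, -3, 3, 0, -3); ‖w_1‖ = 5.1962, so q_1 = (0.0000, -0.5774, 0.5774, 0.0000, -0.5774).
q_1·w_2 = 0.0000·(-1) + (-0.5774)·0 + 0.5774·(-4) + 0.0000·(-3) + (-0.5774)·(-4) = 0.0000.
u_2 = w_2 + 0.0000·q_1 = (-1.0000, 0.0000, -4.0000, -3.0000, -4.0000).
‖u_2‖ = 6.4807, so q_2 = (-0.1543, 0.0000, -0.6172, -0.4629, -0.6172).

q_2 = (-0.1543, 0.0000, -0.6172, -0.4629, -0.6172)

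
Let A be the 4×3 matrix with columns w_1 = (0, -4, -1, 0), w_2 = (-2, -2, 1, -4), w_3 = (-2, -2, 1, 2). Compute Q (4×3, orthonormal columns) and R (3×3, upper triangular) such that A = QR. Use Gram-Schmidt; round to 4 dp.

Q = [[0.0000, -0.4253, -0.6877], [-0.9701, -0.0750, -0.1214], [-0.2425, 0.3002, 0.4855], [0.0000, -0.8505, 0.5259]], R = [[4.1231, 1.6977, 1.6977], [0.0000, 4.7029, -0.4003], [0.0000, 0.0000, 3.1555]]

w_1 = (0, -4, -1, 0); ‖w_1‖ = 4.1231, so q_1 = (0.0000, -0.9701, -0.2425, 0.0000).
q_1·w_2 = 0.0000·(-2) + (-0.9701)·(-2) + (-0.2425)·1 + 0.0000·(-4) = 1.6977.
u_2 = w_2 − 1.6977·q_1 = (-2.0000, -0.3529, 1.4118, -4.0000).
‖u_2‖ = 4.7029, so q_2 = (-0.4253, -0.0750, 0.3002, -0.8505).
q_1·w_3 = 0.0000·(-2) + (-0.9701)·(-2) + (-0.2425)·1 + 0.0000·2 = 1.6977; q_2·w_3 = (-0.4253)·(-2) + (-0.0750)·(-2) + 0.3002·1 + (-0.8505)·2 = -0.4003.
u_3 = w_3 − 1.6977·q_1 + 0.4003·q_2 = (-2.1702, -0.3830, 1.5319, 1.6596).
‖u_3‖ = 3.1555, so q_3 = (-0.6877, -0.1214, 0.4855, 0.5259).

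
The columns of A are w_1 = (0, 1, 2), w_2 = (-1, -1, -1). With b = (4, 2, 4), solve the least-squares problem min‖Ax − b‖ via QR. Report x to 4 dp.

x = (0.0000, -3.3333)

e_1 = w_1/‖w_1‖ = (0, 1, 2)/2.2361 = (0.0000, 0.4472, 0.8944).
r_{12} = e_1·w_2 = -1.3416.
u_2 = w_2 + 1.3416·e_1 = (-1.0000, -0.4000, 0.2000).
‖u_2‖ = 1.0954, so e_2 = (-0.9129, -0.3651, 0.1826).
Qᵀb = (4.4721, -3.6515).
Back-substitute: x_2 = -3.6515/1.0954 = -3.3333.
x_1 = (4.4721 + 1.3416·(-3.3333))/2.2361 = 0.0000.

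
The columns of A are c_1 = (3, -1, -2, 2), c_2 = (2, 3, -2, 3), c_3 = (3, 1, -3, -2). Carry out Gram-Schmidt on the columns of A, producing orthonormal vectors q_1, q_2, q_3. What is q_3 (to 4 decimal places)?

q_3 = (0.3253, 0.2786, -0.4404, -0.7891)

c_1 = (3, -1, -2, 2); ‖c_1‖ = 4.2426, so q_1 = (0.7071, -0.2357, -0.4714, 0.4714).
q_1·c_2 = 0.7071·2 + (-0.2357)·3 + (-0.4714)·(-2) + 0.4714·3 = 3.0641.
u_2 = c_2 − 3.0641·q_1 = (-0.1667, 3.7222, -0.5556, 1.5556).
‖u_2‖ = 4.0757, so q_2 = (-0.0409, 0.9133, -0.1363, 0.3817).
q_1·c_3 = 0.7071·3 + (-0.2357)·1 + (-0.4714)·(-3) + 0.4714·(-2) = 2.3570; q_2·c_3 = (-0.0409)·3 + 0.9133·1 + (-0.1363)·(-3) + 0.3817·(-2) = 0.4362.
u_3 = c_3 − 2.3570·q_1 − 0.4362·q_2 = (1.3512, 1.1572, -1.8294, -3.2776).
‖u_3‖ = 4.1538, so q_3 = (0.3253, 0.2786, -0.4404, -0.7891).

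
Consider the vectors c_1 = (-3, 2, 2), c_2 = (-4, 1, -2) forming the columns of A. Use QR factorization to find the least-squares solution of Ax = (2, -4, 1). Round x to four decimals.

c_1 = (-3, 2, 2); ‖c_1‖ = 4.1231, so q_1 = (-0.7276, 0.4851, 0.4851).
q_1·c_2 = (-0.7276)·(-4) + 0.4851·1 + 0.4851·(-2) = 2.4254.
u_2 = c_2 − 2.4254·q_1 = (-2.2353, -0.1765, -3.1765).
‖u_2‖ = 3.8881, so q_2 = (-0.5749, -0.0454, -0.8170).
Qᵀb = (-2.9104, -1.7852).
Back-substitute: x_2 = -1.7852/3.8881 = -0.4591.
x_1 = (-2.9104 − 2.4254·(-0.4591))/4.1231 = -0.4358.

x = (-0.4358, -0.4591)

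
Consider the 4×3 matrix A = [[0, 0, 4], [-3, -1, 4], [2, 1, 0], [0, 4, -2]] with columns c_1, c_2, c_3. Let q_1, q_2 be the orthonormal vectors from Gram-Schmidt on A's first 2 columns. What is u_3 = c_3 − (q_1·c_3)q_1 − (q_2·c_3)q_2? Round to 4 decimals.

q_1 = c_1/‖c_1‖ = (0, -3, 2, 0)/3.6056 = (0.0000, -0.8321, 0.5547, 0.0000).
r_{12} = q_1·c_2 = 1.3868.
u_2 = c_2 − 1.3868·q_1 = (0.0000, 0.1538, 0.2308, 4.0000).
‖u_2‖ = 4.0096, so q_2 = (0.0000, 0.0384, 0.0576, 0.9976).
r_{13} = q_1·c_3 = -3.3282; r_{23} = q_2·c_3 = -1.8417.
u_3 = c_3 + 3.3282·q_1 + 1.8417·q_2 = (4.0000, 1.3014, 1.9522, -0.1627).

u_3 = (4.0000, 1.3014, 1.9522, -0.1627)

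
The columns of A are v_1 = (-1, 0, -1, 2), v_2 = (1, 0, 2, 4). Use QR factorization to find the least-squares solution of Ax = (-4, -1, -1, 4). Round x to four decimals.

v_1 = (-1, 0, -1, 2); ‖v_1‖ = 2.4495, so q_1 = (-0.4082, 0.0000, -0.4082, 0.8165).
q_1·v_2 = (-0.4082)·1 + 0.0000·0 + (-0.4082)·2 + 0.8165·4 = 2.0412.
u_2 = v_2 − 2.0412·q_1 = (1.8333, 0.0000, 2.8333, 2.3333).
‖u_2‖ = 4.1028, so q_2 = (0.4468, 0.0000, 0.6906, 0.5687).
Qᵀb = (5.3072, -0.2031).
Back-substitute: x_2 = -0.2031/4.1028 = -0.0495.
x_1 = (5.3072 − 2.0412·(-0.0495))/2.4495 = 2.2079.

x = (2.2079, -0.0495)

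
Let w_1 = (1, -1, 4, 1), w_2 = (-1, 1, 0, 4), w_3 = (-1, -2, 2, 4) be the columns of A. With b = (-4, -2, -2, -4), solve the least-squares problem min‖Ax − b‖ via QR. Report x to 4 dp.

q_1 = w_1/‖w_1‖ = (1, -1, 4, 1)/4.3589 = (0.2294, -0.2294, 0.9177, 0.2294).
r_{12} = q_1·w_2 = 0.4588.
u_2 = w_2 − 0.4588·q_1 = (-1.1053, 1.1053, -0.4211, 3.8947).
‖u_2‖ = 4.2178, so q_2 = (-0.2620, 0.2620, -0.0998, 0.9234).
r_{13} = q_1·w_3 = 2.9824; r_{23} = q_2·w_3 = 3.2319.
u_3 = w_3 − 2.9824·q_1 − 3.2319·q_2 = (-0.8373, -2.1627, -0.4142, 0.3314).
‖u_3‖ = 2.3790, so q_3 = (-0.3519, -0.9091, -0.1741, 0.1393).
Qᵀb = (-3.2118, -2.9699, 3.0170).
Back-substitute: x_3 = 3.0170/2.3790 = 1.2682.
x_2 = (-2.9699 − 3.2319·1.2682)/4.2178 = -1.6759.
x_1 = (-3.2118 − 0.4588·(-1.6759) − 2.9824·1.2682)/4.3589 = -1.4281.

x = (-1.4281, -1.6759, 1.2682)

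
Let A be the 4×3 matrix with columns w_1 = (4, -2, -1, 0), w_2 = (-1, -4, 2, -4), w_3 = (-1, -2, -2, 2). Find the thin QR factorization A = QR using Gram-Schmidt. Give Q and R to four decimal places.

Q = [[0.8729, -0.2276, -0.4239], [-0.4364, -0.6279, -0.6044], [-0.2182, 0.3453, -0.4867], [0.0000, -0.6593, 0.4670]], R = [[4.5826, 0.4364, 0.4364], [0.0000, 6.0671, -0.5259], [0.0000, 0.0000, 3.5402]]

w_1 = (4, -2, -1, 0); ‖w_1‖ = 4.5826, so q_1 = (0.8729, -0.4364, -0.2182, 0.0000).
q_1·w_2 = 0.8729·(-1) + (-0.4364)·(-4) + (-0.2182)·2 + 0.0000·(-4) = 0.4364.
u_2 = w_2 − 0.4364·q_1 = (-1.3810, -3.8095, 2.0952, -4.0000).
‖u_2‖ = 6.0671, so q_2 = (-0.2276, -0.6279, 0.3453, -0.6593).
q_1·w_3 = 0.8729·(-1) + (-0.4364)·(-2) + (-0.2182)·(-2) + 0.0000·2 = 0.4364; q_2·w_3 = (-0.2276)·(-1) + (-0.6279)·(-2) + 0.3453·(-2) + (-0.6593)·2 = -0.5259.
u_3 = w_3 − 0.4364·q_1 + 0.5259·q_2 = (-1.5006, -2.1397, -1.7232, 1.6533).
‖u_3‖ = 3.5402, so q_3 = (-0.4239, -0.6044, -0.4867, 0.4670).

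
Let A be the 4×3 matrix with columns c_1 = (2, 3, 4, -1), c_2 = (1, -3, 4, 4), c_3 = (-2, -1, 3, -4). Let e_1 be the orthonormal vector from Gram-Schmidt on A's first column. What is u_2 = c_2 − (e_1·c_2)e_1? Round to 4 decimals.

e_1 = c_1/‖c_1‖ = (2, 3, 4, -1)/5.4772 = (0.3651, 0.5477, 0.7303, -0.1826).
r_{12} = e_1·c_2 = 0.9129.
u_2 = c_2 − 0.9129·e_1 = (0.6667, -3.5000, 3.3333, 4.1667).

u_2 = (0.6667, -3.5000, 3.3333, 4.1667)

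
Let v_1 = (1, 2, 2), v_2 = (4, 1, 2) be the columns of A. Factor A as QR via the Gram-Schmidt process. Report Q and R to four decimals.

v_1 = (1, 2, 2); ‖v_1‖ = 3.0000, so e_1 = (0.3333, 0.6667, 0.6667).
e_1·v_2 = 0.3333·4 + 0.6667·1 + 0.6667·2 = 3.3333.
u_2 = v_2 − 3.3333·e_1 = (2.8889, -1.2222, -0.2222).
‖u_2‖ = 3.1447, so e_2 = (0.9187, -0.3887, -0.0707).

Q = [[0.3333, 0.9187], [0.6667, -0.3887], [0.6667, -0.0707]], R = [[3.0000, 3.3333], [0.0000, 3.1447]]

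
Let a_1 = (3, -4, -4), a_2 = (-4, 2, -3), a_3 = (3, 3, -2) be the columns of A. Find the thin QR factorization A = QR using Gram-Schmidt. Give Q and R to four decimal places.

a_1 = (3, -4, -4); ‖a_1‖ = 6.4031, so e_1 = (0.4685, -0.6247, -0.6247).
e_1·a_2 = 0.4685·(-4) + (-0.6247)·2 + (-0.6247)·(-3) = -1.2494.
u_2 = a_2 + 1.2494·e_1 = (-3.4146, 1.2195, -3.7805).
‖u_2‖ = 5.2382, so e_2 = (-0.6519, 0.2328, -0.7217).
e_1·a_3 = 0.4685·3 + (-0.6247)·3 + (-0.6247)·(-2) = 0.7809; e_2·a_3 = (-0.6519)·3 + 0.2328·3 + (-0.7217)·(-2) = 0.1862.
u_3 = a_3 − 0.7809·e_1 − 0.1862·e_2 = (2.7556, 3.4444, -1.3778).
‖u_3‖ = 4.6212, so e_3 = (0.5963, 0.7454, -0.2981).

Q = [[0.4685, -0.6519, 0.5963], [-0.6247, 0.2328, 0.7454], [-0.6247, -0.7217, -0.2981]], R = [[6.4031, -1.2494, 0.7809], [0.0000, 5.2382, 0.1862], [0.0000, 0.0000, 4.6212]]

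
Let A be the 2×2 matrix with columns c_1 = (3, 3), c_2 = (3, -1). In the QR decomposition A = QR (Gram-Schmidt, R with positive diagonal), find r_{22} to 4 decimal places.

r_{22} = 2.8284

c_1 = (3, 3); ‖c_1‖ = 4.2426, so q_1 = (0.7071, 0.7071).
q_1·c_2 = 0.7071·3 + 0.7071·(-1) = 1.4142.
u_2 = c_2 − 1.4142·q_1 = (2.0000, -2.0000).
r_{22} = ‖u_2‖ = 2.8284.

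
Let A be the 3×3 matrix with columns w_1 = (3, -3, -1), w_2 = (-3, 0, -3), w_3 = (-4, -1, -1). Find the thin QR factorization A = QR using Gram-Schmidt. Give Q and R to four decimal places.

w_1 = (3, -3, -1); ‖w_1‖ = 4.3589, so q_1 = (0.6882, -0.6882, -0.2294).
q_1·w_2 = 0.6882·(-3) + (-0.6882)·0 + (-0.2294)·(-3) = -1.3765.
u_2 = w_2 + 1.3765·q_1 = (-2.0526, -0.9474, -3.3158).
‖u_2‖ = 4.0131, so q_2 = (-0.5115, -0.2361, -0.8262).
q_1·w_3 = 0.6882·(-4) + (-0.6882)·(-1) + (-0.2294)·(-1) = -1.8353; q_2·w_3 = (-0.5115)·(-4) + (-0.2361)·(-1) + (-0.8262)·(-1) = 3.1082.
u_3 = w_3 + 1.8353·q_1 − 3.1082·q_2 = (-1.1471, -1.5294, 1.1471).
‖u_3‖ = 2.2295, so q_3 = (-0.5145, -0.6860, 0.5145).

Q = [[0.6882, -0.5115, -0.5145], [-0.6882, -0.2361, -0.6860], [-0.2294, -0.8262, 0.5145]], R = [[4.3589, -1.3765, -1.8353], [0.0000, 4.0131, 3.1082], [0.0000, 0.0000, 2.2295]]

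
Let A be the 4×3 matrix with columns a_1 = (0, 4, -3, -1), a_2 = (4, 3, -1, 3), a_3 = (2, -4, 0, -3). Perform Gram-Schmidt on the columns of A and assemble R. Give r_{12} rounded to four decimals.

r_{12} = 2.3534

q_1 = a_1/‖a_1‖ = (0, 4, -3, -1)/5.0990 = (0.0000, 0.7845, -0.5883, -0.1961).
r_{12} = q_1·a_2 = 2.3534.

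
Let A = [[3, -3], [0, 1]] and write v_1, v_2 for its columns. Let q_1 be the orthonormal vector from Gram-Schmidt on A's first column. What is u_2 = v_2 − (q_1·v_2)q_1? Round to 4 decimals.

u_2 = (0.0000, 1.0000)

q_1 = v_1/‖v_1‖ = (3, 0)/3.0000 = (1.0000, 0.0000).
r_{12} = q_1·v_2 = -3.0000.
u_2 = v_2 + 3.0000·q_1 = (0.0000, 1.0000).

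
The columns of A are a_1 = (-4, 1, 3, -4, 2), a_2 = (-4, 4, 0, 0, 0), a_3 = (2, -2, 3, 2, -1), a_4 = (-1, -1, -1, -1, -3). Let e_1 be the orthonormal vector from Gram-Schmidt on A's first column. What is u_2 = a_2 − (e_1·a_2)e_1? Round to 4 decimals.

u_2 = (-2.2609, 3.5652, -1.3043, 1.7391, -0.8696)

a_1 = (-4, 1, 3, -4, 2); ‖a_1‖ = 6.7823, so e_1 = (-0.5898, 0.1474, 0.4423, -0.5898, 0.2949).
e_1·a_2 = (-0.5898)·(-4) + 0.1474·4 + 0.4423·0 + (-0.5898)·0 + 0.2949·0 = 2.9488.
u_2 = a_2 − 2.9488·e_1 = (-2.2609, 3.5652, -1.3043, 1.7391, -0.8696).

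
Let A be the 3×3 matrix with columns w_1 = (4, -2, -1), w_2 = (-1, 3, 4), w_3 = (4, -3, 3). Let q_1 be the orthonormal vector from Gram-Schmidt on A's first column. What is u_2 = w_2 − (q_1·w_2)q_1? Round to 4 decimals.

w_1 = (4, -2, -1); ‖w_1‖ = 4.5826, so q_1 = (0.8729, -0.4364, -0.2182).
q_1·w_2 = 0.8729·(-1) + (-0.4364)·3 + (-0.2182)·4 = -3.0551.
u_2 = w_2 + 3.0551·q_1 = (1.6667, 1.6667, 3.3333).

u_2 = (1.6667, 1.6667, 3.3333)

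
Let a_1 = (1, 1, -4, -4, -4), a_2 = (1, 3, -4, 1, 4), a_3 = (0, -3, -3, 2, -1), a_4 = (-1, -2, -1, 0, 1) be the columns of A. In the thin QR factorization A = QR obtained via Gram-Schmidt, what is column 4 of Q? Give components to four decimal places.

e_1 = a_1/‖a_1‖ = (1, 1, -4, -4, -4)/7.0711 = (0.1414, 0.1414, -0.5657, -0.5657, -0.5657).
r_{12} = e_1·a_2 = 0.0000.
u_2 = a_2 + 0.0000·e_1 = (1.0000, 3.0000, -4.0000, 1.0000, 4.0000).
‖u_2‖ = 6.5574, so e_2 = (0.1525, 0.4575, -0.6100, 0.1525, 0.6100).
r_{13} = e_1·a_3 = 0.7071; r_{23} = e_2·a_3 = 0.1525.
u_3 = a_3 − 0.7071·e_1 − 0.1525·e_2 = (-0.1233, -3.1698, -2.5070, 2.3767, -0.6930).
‖u_3‖ = 4.7410, so e_3 = (-0.0260, -0.6686, -0.5288, 0.5013, -0.1462).
r_{14} = e_1·a_4 = -0.4243; r_{24} = e_2·a_4 = 0.1525; r_{34} = e_3·a_4 = 1.7458.
u_4 = a_4 + 0.4243·e_1 − 0.1525·e_2 − 1.7458·e_3 = (-0.9179, -0.8425, -0.2238, -1.1385, 0.9222).
‖u_4‖ = 1.9362, so e_4 = (-0.4741, -0.4351, -0.1156, -0.5880, 0.4763).

e_4 = (-0.4741, -0.4351, -0.1156, -0.5880, 0.4763)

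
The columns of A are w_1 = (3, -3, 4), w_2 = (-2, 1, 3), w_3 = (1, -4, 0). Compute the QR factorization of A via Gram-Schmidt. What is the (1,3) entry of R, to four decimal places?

r_{13} = 2.5725

w_1 = (3, -3, 4); ‖w_1‖ = 5.8310, so q_1 = (0.5145, -0.5145, 0.6860).
r_{13} = q_1·w_3 = 2.5725.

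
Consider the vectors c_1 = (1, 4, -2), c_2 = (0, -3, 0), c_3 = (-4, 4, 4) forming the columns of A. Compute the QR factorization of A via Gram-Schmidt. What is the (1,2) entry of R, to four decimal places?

r_{12} = -2.6186

c_1 = (1, 4, -2); ‖c_1‖ = 4.5826, so q_1 = (0.2182, 0.8729, -0.4364).
r_{12} = q_1·c_2 = -2.6186.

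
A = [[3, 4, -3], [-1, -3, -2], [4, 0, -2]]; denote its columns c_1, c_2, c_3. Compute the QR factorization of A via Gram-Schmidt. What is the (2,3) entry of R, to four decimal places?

q_1 = c_1/‖c_1‖ = (3, -1, 4)/5.0990 = (0.5883, -0.1961, 0.7845).
r_{12} = q_1·c_2 = 2.9417.
u_2 = c_2 − 2.9417·q_1 = (2.2692, -2.4231, -2.3077).
‖u_2‖ = 4.0430, so q_2 = (0.5613, -0.5993, -0.5708).
r_{23} = q_2·c_3 = 0.6564.

r_{23} = 0.6564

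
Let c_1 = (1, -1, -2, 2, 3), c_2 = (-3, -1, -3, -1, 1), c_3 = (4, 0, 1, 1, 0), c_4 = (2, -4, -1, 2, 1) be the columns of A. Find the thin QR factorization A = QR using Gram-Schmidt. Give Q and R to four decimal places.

Q = [[0.2294, -0.7355, 0.6233, -0.1276], [-0.2294, -0.1661, -0.2770, -0.8853], [-0.4588, -0.5576, -0.4675, 0.2471], [0.4588, -0.3440, -0.4813, 0.2634], [0.6882, 0.0475, -0.2909, -0.2634]], R = [[4.3589, 1.1471, 0.9177, 3.4412], [0.0000, 4.4367, -3.8435, -0.8897], [0.0000, 0.0000, 1.5444, 1.5686], [0.0000, 0.0000, 0.0000, 3.3024]]

c_1 = (1, -1, -2, 2, 3); ‖c_1‖ = 4.3589, so q_1 = (0.2294, -0.2294, -0.4588, 0.4588, 0.6882).
q_1·c_2 = 0.2294·(-3) + (-0.2294)·(-1) + (-0.4588)·(-3) + 0.4588·(-1) + 0.6882·1 = 1.1471.
u_2 = c_2 − 1.1471·q_1 = (-3.2632, -0.7368, -2.4737, -1.5263, 0.2105).
‖u_2‖ = 4.4367, so q_2 = (-0.7355, -0.1661, -0.5576, -0.3440, 0.0475).
q_1·c_3 = 0.2294·4 + (-0.2294)·0 + (-0.4588)·1 + 0.4588·1 + 0.6882·0 = 0.9177; q_2·c_3 = (-0.7355)·4 + (-0.1661)·0 + (-0.5576)·1 + (-0.3440)·1 + 0.0475·0 = -3.8435.
u_3 = c_3 − 0.9177·q_1 + 3.8435·q_2 = (0.9626, -0.4278, -0.7219, -0.7433, -0.4492).
‖u_3‖ = 1.5444, so q_3 = (0.6233, -0.2770, -0.4675, -0.4813, -0.2909).
q_1·c_4 = 0.2294·2 + (-0.2294)·(-4) + (-0.4588)·(-1) + 0.4588·2 + 0.6882·1 = 3.4412; q_2·c_4 = (-0.7355)·2 + (-0.1661)·(-4) + (-0.5576)·(-1) + (-0.3440)·2 + 0.0475·1 = -0.8897; q_3·c_4 = 0.6233·2 + (-0.2770)·(-4) + (-0.4675)·(-1) + (-0.4813)·2 + (-0.2909)·1 = 1.5686.
u_4 = c_4 − 3.4412·q_1 + 0.8897·q_2 − 1.5686·q_3 = (-0.4215, -2.9238, 0.8161, 0.8700, -0.8700).
‖u_4‖ = 3.3024, so q_4 = (-0.1276, -0.8853, 0.2471, 0.2634, -0.2634).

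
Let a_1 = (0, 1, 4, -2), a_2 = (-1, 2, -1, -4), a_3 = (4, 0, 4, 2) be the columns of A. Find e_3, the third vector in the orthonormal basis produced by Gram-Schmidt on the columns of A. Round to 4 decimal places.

e_1 = a_1/‖a_1‖ = (0, 1, 4, -2)/4.5826 = (0.0000, 0.2182, 0.8729, -0.4364).
r_{12} = e_1·a_2 = 1.3093.
u_2 = a_2 − 1.3093·e_1 = (-1.0000, 1.7143, -2.1429, -3.4286).
‖u_2‖ = 4.5040, so e_2 = (-0.2220, 0.3806, -0.4758, -0.7612).
r_{13} = e_1·a_3 = 2.6186; r_{23} = e_2·a_3 = -4.3137.
u_3 = a_3 − 2.6186·e_1 + 4.3137·e_2 = (3.0423, 1.0704, -0.3380, -0.1408).
‖u_3‖ = 3.2458, so e_3 = (0.9373, 0.3298, -0.1041, -0.0434).

e_3 = (0.9373, 0.3298, -0.1041, -0.0434)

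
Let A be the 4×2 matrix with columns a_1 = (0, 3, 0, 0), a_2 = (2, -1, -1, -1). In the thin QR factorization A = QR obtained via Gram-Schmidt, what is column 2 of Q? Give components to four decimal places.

q_2 = (0.8165, 0.0000, -0.4082, -0.4082)

a_1 = (0, 3, 0, 0); ‖a_1‖ = 3.0000, so q_1 = (0.0000, 1.0000, 0.0000, 0.0000).
q_1·a_2 = 0.0000·2 + 1.0000·(-1) + 0.0000·(-1) + 0.0000·(-1) = -1.0000.
u_2 = a_2 + 1.0000·q_1 = (2.0000, 0.0000, -1.0000, -1.0000).
‖u_2‖ = 2.4495, so q_2 = (0.8165, 0.0000, -0.4082, -0.4082).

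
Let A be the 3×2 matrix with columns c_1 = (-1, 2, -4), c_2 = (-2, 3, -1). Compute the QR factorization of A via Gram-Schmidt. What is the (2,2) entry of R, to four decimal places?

r_{22} = 2.6726

c_1 = (-1, 2, -4); ‖c_1‖ = 4.5826, so q_1 = (-0.2182, 0.4364, -0.8729).
q_1·c_2 = (-0.2182)·(-2) + 0.4364·3 + (-0.8729)·(-1) = 2.6186.
u_2 = c_2 − 2.6186·q_1 = (-1.4286, 1.8571, 1.2857).
r_{22} = ‖u_2‖ = 2.6726.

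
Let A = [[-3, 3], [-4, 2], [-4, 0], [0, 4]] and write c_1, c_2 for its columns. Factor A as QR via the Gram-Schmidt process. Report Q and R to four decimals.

c_1 = (-3, -4, -4, 0); ‖c_1‖ = 6.4031, so e_1 = (-0.4685, -0.6247, -0.6247, 0.0000).
e_1·c_2 = (-0.4685)·3 + (-0.6247)·2 + (-0.6247)·0 + 0.0000·4 = -2.6550.
u_2 = c_2 + 2.6550·e_1 = (1.7561, 0.3415, -1.6585, 4.0000).
‖u_2‖ = 4.6852, so e_2 = (0.3748, 0.0729, -0.3540, 0.8537).

Q = [[-0.4685, 0.3748], [-0.6247, 0.0729], [-0.6247, -0.3540], [0.0000, 0.8537]], R = [[6.4031, -2.6550], [0.0000, 4.6852]]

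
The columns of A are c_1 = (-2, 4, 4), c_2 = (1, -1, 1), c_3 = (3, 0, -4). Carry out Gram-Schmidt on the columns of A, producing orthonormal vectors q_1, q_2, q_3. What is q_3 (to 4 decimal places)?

q_1 = c_1/‖c_1‖ = (-2, 4, 4)/6.0000 = (-0.3333, 0.6667, 0.6667).
r_{12} = q_1·c_2 = -0.3333.
u_2 = c_2 + 0.3333·q_1 = (0.8889, -0.7778, 1.2222).
‖u_2‖ = 1.6997, so q_2 = (0.5230, -0.4576, 0.7191).
r_{13} = q_1·c_3 = -3.6667; r_{23} = q_2·c_3 = -1.3074.
u_3 = c_3 + 3.6667·q_1 + 1.3074·q_2 = (2.4615, 1.8462, -0.6154).
‖u_3‖ = 3.1379, so q_3 = (0.7845, 0.5883, -0.1961).

q_3 = (0.7845, 0.5883, -0.1961)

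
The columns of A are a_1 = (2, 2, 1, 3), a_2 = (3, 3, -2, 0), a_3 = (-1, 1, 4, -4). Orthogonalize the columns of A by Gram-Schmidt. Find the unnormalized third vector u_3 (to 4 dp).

u_3 = (0.2973, 2.2973, 3.8919, -3.0270)

q_1 = a_1/‖a_1‖ = (2, 2, 1, 3)/4.2426 = (0.4714, 0.4714, 0.2357, 0.7071).
r_{12} = q_1·a_2 = 2.3570.
u_2 = a_2 − 2.3570·q_1 = (1.8889, 1.8889, -2.5556, -1.6667).
‖u_2‖ = 4.0552, so q_2 = (0.4658, 0.4658, -0.6302, -0.4110).
r_{13} = q_1·a_3 = -1.8856; r_{23} = q_2·a_3 = -0.8768.
u_3 = a_3 + 1.8856·q_1 + 0.8768·q_2 = (0.2973, 2.2973, 3.8919, -3.0270).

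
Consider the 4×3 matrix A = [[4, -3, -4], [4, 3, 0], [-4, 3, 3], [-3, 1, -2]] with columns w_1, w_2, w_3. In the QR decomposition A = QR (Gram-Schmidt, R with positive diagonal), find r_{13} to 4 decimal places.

w_1 = (4, 4, -4, -3); ‖w_1‖ = 7.5498, so q_1 = (0.5298, 0.5298, -0.5298, -0.3974).
r_{13} = q_1·w_3 = -2.9140.

r_{13} = -2.9140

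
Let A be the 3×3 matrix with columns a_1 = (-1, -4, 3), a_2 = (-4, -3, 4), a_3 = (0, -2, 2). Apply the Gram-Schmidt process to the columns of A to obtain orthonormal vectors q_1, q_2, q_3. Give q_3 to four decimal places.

q_3 = (0.4168, 0.4764, 0.7741)

q_1 = a_1/‖a_1‖ = (-1, -4, 3)/5.0990 = (-0.1961, -0.7845, 0.5883).
r_{12} = q_1·a_2 = 5.4913.
u_2 = a_2 − 5.4913·q_1 = (-2.9231, 1.3077, 0.7692).
‖u_2‖ = 3.2933, so q_2 = (-0.8876, 0.3971, 0.2336).
r_{13} = q_1·a_3 = 2.7456; r_{23} = q_2·a_3 = -0.3270.
u_3 = a_3 − 2.7456·q_1 + 0.3270·q_2 = (0.2482, 0.2837, 0.4610).
‖u_3‖ = 0.5955, so q_3 = (0.4168, 0.4764, 0.7741).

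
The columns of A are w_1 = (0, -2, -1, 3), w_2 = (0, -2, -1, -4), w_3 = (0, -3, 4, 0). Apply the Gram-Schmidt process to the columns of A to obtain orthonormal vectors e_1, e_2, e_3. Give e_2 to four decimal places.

w_1 = (0, -2, -1, 3); ‖w_1‖ = 3.7417, so e_1 = (0.0000, -0.5345, -0.2673, 0.8018).
e_1·w_2 = 0.0000·0 + (-0.5345)·(-2) + (-0.2673)·(-1) + 0.8018·(-4) = -1.8708.
u_2 = w_2 + 1.8708·e_1 = (0.0000, -3.0000, -1.5000, -2.5000).
‖u_2‖ = 4.1833, so e_2 = (0.0000, -0.7171, -0.3586, -0.5976).

e_2 = (0.0000, -0.7171, -0.3586, -0.5976)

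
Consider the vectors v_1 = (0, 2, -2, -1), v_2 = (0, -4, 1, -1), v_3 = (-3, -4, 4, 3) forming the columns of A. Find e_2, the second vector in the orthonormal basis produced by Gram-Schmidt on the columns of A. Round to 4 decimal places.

e_2 = (0.0000, -0.6667, -0.3333, -0.6667)

e_1 = v_1/‖v_1‖ = (0, 2, -2, -1)/3.0000 = (0.0000, 0.6667, -0.6667, -0.3333).
r_{12} = e_1·v_2 = -3.0000.
u_2 = v_2 + 3.0000·e_1 = (0.0000, -2.0000, -1.0000, -2.0000).
‖u_2‖ = 3.0000, so e_2 = (0.0000, -0.6667, -0.3333, -0.6667).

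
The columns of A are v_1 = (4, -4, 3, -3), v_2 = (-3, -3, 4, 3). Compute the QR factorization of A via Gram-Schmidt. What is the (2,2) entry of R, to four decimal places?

r_{22} = 6.5437

v_1 = (4, -4, 3, -3); ‖v_1‖ = 7.0711, so e_1 = (0.5657, -0.5657, 0.4243, -0.4243).
e_1·v_2 = 0.5657·(-3) + (-0.5657)·(-3) + 0.4243·4 + (-0.4243)·3 = 0.4243.
u_2 = v_2 − 0.4243·e_1 = (-3.2400, -2.7600, 3.8200, 3.1800).
r_{22} = ‖u_2‖ = 6.5437.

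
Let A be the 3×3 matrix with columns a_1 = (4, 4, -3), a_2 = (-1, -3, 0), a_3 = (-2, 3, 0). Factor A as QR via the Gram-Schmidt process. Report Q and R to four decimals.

q_1 = a_1/‖a_1‖ = (4, 4, -3)/6.4031 = (0.6247, 0.6247, -0.4685).
r_{12} = q_1·a_2 = -2.4988.
u_2 = a_2 + 2.4988·q_1 = (0.5610, -1.4390, -1.1707).
‖u_2‖ = 1.9381, so q_2 = (0.2895, -0.7425, -0.6041).
r_{13} = q_1·a_3 = 0.6247; r_{23} = q_2·a_3 = -2.8064.
u_3 = a_3 − 0.6247·q_1 + 2.8064·q_2 = (-1.5779, 0.5260, -1.4026).
‖u_3‖ = 2.1757, so q_3 = (-0.7252, 0.2417, -0.6447).

Q = [[0.6247, 0.2895, -0.7252], [0.6247, -0.7425, 0.2417], [-0.4685, -0.6041, -0.6447]], R = [[6.4031, -2.4988, 0.6247], [0.0000, 1.9381, -2.8064], [0.0000, 0.0000, 2.1757]]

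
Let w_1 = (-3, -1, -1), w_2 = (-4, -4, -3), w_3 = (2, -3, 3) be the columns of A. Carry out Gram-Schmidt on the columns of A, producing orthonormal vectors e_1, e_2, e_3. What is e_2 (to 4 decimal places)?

e_2 = (0.4132, -0.7946, -0.4449)

e_1 = w_1/‖w_1‖ = (-3, -1, -1)/3.3166 = (-0.9045, -0.3015, -0.3015).
r_{12} = e_1·w_2 = 5.7287.
u_2 = w_2 − 5.7287·e_1 = (1.1818, -2.2727, -1.2727).
‖u_2‖ = 2.8604, so e_2 = (0.4132, -0.7946, -0.4449).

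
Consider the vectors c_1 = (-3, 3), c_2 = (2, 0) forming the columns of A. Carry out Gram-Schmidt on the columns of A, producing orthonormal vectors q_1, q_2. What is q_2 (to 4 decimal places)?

q_2 = (0.7071, 0.7071)

q_1 = c_1/‖c_1‖ = (-3, 3)/4.2426 = (-0.7071, 0.7071).
r_{12} = q_1·c_2 = -1.4142.
u_2 = c_2 + 1.4142·q_1 = (1.0000, 1.0000).
‖u_2‖ = 1.4142, so q_2 = (0.7071, 0.7071).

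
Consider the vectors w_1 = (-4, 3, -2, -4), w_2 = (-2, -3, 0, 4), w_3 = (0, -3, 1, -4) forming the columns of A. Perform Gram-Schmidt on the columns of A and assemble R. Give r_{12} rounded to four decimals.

e_1 = w_1/‖w_1‖ = (-4, 3, -2, -4)/6.7082 = (-0.5963, 0.4472, -0.2981, -0.5963).
r_{12} = e_1·w_2 = -2.5342.

r_{12} = -2.5342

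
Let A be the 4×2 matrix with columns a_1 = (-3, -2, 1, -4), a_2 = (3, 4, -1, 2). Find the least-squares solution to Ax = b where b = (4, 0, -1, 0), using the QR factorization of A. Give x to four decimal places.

e_1 = a_1/‖a_1‖ = (-3, -2, 1, -4)/5.4772 = (-0.5477, -0.3651, 0.1826, -0.7303).
r_{12} = e_1·a_2 = -4.7469.
u_2 = a_2 + 4.7469·e_1 = (0.4000, 2.2667, -0.1333, -1.4667).
‖u_2‖ = 2.7325, so e_2 = (0.1464, 0.8295, -0.0488, -0.5367).
Qᵀb = (-2.3735, 0.6343).
Back-substitute: x_2 = 0.6343/2.7325 = 0.2321.
x_1 = (-2.3735 + 4.7469·0.2321)/5.4772 = -0.2321.

x = (-0.2321, 0.2321)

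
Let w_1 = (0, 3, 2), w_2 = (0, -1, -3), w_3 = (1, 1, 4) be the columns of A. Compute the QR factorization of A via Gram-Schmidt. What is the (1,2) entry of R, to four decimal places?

r_{12} = -2.4962

q_1 = w_1/‖w_1‖ = (0, 3, 2)/3.6056 = (0.0000, 0.8321, 0.5547).
r_{12} = q_1·w_2 = -2.4962.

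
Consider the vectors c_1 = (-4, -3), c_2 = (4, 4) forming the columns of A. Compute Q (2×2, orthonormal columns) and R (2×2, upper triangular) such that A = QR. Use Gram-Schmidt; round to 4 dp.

q_1 = c_1/‖c_1‖ = (-4, -3)/5.0000 = (-0.8000, -0.6000).
r_{12} = q_1·c_2 = -5.6000.
u_2 = c_2 + 5.6000·q_1 = (-0.4800, 0.6400).
‖u_2‖ = 0.8000, so q_2 = (-0.6000, 0.8000).

Q = [[-0.8000, -0.6000], [-0.6000, 0.8000]], R = [[5.0000, -5.6000], [0.0000, 0.8000]]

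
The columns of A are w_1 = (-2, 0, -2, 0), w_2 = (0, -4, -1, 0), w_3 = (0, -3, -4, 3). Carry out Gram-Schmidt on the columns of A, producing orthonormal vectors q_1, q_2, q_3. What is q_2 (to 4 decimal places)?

q_2 = (0.1231, -0.9847, -0.1231, 0.0000)

w_1 = (-2, 0, -2, 0); ‖w_1‖ = 2.8284, so q_1 = (-0.7071, 0.0000, -0.7071, 0.0000).
q_1·w_2 = (-0.7071)·0 + 0.0000·(-4) + (-0.7071)·(-1) + 0.0000·0 = 0.7071.
u_2 = w_2 − 0.7071·q_1 = (0.5000, -4.0000, -0.5000, 0.0000).
‖u_2‖ = 4.0620, so q_2 = (0.1231, -0.9847, -0.1231, 0.0000).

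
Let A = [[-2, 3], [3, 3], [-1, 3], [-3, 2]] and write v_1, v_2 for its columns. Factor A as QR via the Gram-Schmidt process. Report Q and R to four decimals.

Q = [[-0.4170, 0.4568], [0.6255, 0.6972], [-0.2085, 0.5049], [-0.6255, 0.2244]], R = [[4.7958, -1.2511], [0.0000, 5.4254]]

v_1 = (-2, 3, -1, -3); ‖v_1‖ = 4.7958, so q_1 = (-0.4170, 0.6255, -0.2085, -0.6255).
q_1·v_2 = (-0.4170)·3 + 0.6255·3 + (-0.2085)·3 + (-0.6255)·2 = -1.2511.
u_2 = v_2 + 1.2511·q_1 = (2.4783, 3.7826, 2.7391, 1.2174).
‖u_2‖ = 5.4254, so q_2 = (0.4568, 0.6972, 0.5049, 0.2244).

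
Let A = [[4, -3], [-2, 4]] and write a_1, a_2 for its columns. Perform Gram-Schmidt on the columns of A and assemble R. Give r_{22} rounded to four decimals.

r_{22} = 2.2361

q_1 = a_1/‖a_1‖ = (4, -2)/4.4721 = (0.8944, -0.4472).
r_{12} = q_1·a_2 = -4.4721.
u_2 = a_2 + 4.4721·q_1 = (1.0000, 2.0000).
r_{22} = ‖u_2‖ = 2.2361.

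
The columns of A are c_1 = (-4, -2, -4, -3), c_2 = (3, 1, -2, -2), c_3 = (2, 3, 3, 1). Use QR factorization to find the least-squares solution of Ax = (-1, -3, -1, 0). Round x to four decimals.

q_1 = c_1/‖c_1‖ = (-4, -2, -4, -3)/6.7082 = (-0.5963, -0.2981, -0.5963, -0.4472).
r_{12} = q_1·c_2 = 0.0000.
u_2 = c_2 + 0.0000·q_1 = (3.0000, 1.0000, -2.0000, -2.0000).
‖u_2‖ = 4.2426, so q_2 = (0.7071, 0.2357, -0.4714, -0.4714).
r_{13} = q_1·c_3 = -4.3231; r_{23} = q_2·c_3 = 0.2357.
u_3 = c_3 + 4.3231·q_1 − 0.2357·q_2 = (-0.7444, 1.6556, 0.5333, -0.8222).
‖u_3‖ = 2.0629, so q_3 = (-0.3609, 0.8025, 0.2585, -0.3986).
Qᵀb = (2.0870, -0.9428, -2.3053).
Back-substitute: x_3 = -2.3053/2.0629 = -1.1175.
x_2 = (-0.9428 − 0.2357·(-1.1175))/4.2426 = -0.1601.
x_1 = (2.0870 + 0.0000·(-0.1601) + 4.3231·(-1.1175))/6.7082 = -0.4091.

x = (-0.4091, -0.1601, -1.1175)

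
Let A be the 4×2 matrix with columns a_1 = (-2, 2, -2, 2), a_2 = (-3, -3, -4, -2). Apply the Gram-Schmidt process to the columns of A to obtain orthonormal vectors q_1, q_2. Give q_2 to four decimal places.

a_1 = (-2, 2, -2, 2); ‖a_1‖ = 4.0000, so q_1 = (-0.5000, 0.5000, -0.5000, 0.5000).
q_1·a_2 = (-0.5000)·(-3) + 0.5000·(-3) + (-0.5000)·(-4) + 0.5000·(-2) = 1.0000.
u_2 = a_2 − 1.0000·q_1 = (-2.5000, -3.5000, -3.5000, -2.5000).
‖u_2‖ = 6.0828, so q_2 = (-0.4110, -0.5754, -0.5754, -0.4110).

q_2 = (-0.4110, -0.5754, -0.5754, -0.4110)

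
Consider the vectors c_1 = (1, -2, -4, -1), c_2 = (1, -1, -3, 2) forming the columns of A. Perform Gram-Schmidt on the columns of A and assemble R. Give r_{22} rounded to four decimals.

e_1 = c_1/‖c_1‖ = (1, -2, -4, -1)/4.6904 = (0.2132, -0.4264, -0.8528, -0.2132).
r_{12} = e_1·c_2 = 2.7716.
u_2 = c_2 − 2.7716·e_1 = (0.4091, 0.1818, -0.6364, 2.5909).
r_{22} = ‖u_2‖ = 2.7052.

r_{22} = 2.7052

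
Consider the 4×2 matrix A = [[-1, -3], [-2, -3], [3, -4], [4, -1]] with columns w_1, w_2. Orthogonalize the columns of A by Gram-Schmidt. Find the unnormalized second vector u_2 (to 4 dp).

e_1 = w_1/‖w_1‖ = (-1, -2, 3, 4)/5.4772 = (-0.1826, -0.3651, 0.5477, 0.7303).
r_{12} = e_1·w_2 = -1.2780.
u_2 = w_2 + 1.2780·e_1 = (-3.2333, -3.4667, -3.3000, -0.0667).

u_2 = (-3.2333, -3.4667, -3.3000, -0.0667)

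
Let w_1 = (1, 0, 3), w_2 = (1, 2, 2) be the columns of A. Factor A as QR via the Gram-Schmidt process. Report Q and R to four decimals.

Q = [[0.3162, 0.1482], [0.0000, 0.9877], [0.9487, -0.0494]], R = [[3.1623, 2.2136], [0.0000, 2.0248]]

e_1 = w_1/‖w_1‖ = (1, 0, 3)/3.1623 = (0.3162, 0.0000, 0.9487).
r_{12} = e_1·w_2 = 2.2136.
u_2 = w_2 − 2.2136·e_1 = (0.3000, 2.0000, -0.1000).
‖u_2‖ = 2.0248, so e_2 = (0.1482, 0.9877, -0.0494).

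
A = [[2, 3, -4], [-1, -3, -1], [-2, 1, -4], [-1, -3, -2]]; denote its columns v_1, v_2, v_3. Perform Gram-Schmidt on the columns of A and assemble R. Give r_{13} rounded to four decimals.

v_1 = (2, -1, -2, -1); ‖v_1‖ = 3.1623, so q_1 = (0.6325, -0.3162, -0.6325, -0.3162).
r_{13} = q_1·v_3 = 0.9487.

r_{13} = 0.9487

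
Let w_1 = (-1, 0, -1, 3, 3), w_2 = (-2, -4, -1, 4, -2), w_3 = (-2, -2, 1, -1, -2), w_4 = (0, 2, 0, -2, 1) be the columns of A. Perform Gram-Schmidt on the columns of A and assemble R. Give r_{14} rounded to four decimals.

w_1 = (-1, 0, -1, 3, 3); ‖w_1‖ = 4.4721, so q_1 = (-0.2236, 0.0000, -0.2236, 0.6708, 0.6708).
r_{14} = q_1·w_4 = -0.6708.

r_{14} = -0.6708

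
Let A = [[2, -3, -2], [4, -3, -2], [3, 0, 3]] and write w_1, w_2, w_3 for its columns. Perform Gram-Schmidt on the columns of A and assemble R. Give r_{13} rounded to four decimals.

r_{13} = -0.5571

w_1 = (2, 4, 3); ‖w_1‖ = 5.3852, so e_1 = (0.3714, 0.7428, 0.5571).
r_{13} = e_1·w_3 = -0.5571.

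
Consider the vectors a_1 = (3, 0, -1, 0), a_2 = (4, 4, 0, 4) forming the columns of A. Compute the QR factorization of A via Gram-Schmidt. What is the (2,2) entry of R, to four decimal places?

r_{22} = 5.7966

a_1 = (3, 0, -1, 0); ‖a_1‖ = 3.1623, so e_1 = (0.9487, 0.0000, -0.3162, 0.0000).
e_1·a_2 = 0.9487·4 + 0.0000·4 + (-0.3162)·0 + 0.0000·4 = 3.7947.
u_2 = a_2 − 3.7947·e_1 = (0.4000, 4.0000, 1.2000, 4.0000).
r_{22} = ‖u_2‖ = 5.7966.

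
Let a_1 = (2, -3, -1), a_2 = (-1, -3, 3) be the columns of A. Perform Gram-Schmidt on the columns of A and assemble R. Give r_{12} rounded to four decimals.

r_{12} = 1.0690

q_1 = a_1/‖a_1‖ = (2, -3, -1)/3.7417 = (0.5345, -0.8018, -0.2673).
r_{12} = q_1·a_2 = 1.0690.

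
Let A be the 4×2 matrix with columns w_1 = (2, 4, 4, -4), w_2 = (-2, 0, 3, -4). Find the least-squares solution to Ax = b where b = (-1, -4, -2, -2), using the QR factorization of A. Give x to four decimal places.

x = (-0.6631, 0.6867)

w_1 = (2, 4, 4, -4); ‖w_1‖ = 7.2111, so q_1 = (0.2774, 0.5547, 0.5547, -0.5547).
q_1·w_2 = 0.2774·(-2) + 0.5547·0 + 0.5547·3 + (-0.5547)·(-4) = 3.3282.
u_2 = w_2 − 3.3282·q_1 = (-2.9231, -1.8462, 1.1538, -2.1538).
‖u_2‖ = 4.2336, so q_2 = (-0.6905, -0.4361, 0.2725, -0.5088).
Qᵀb = (-2.4962, 2.9072).
Back-substitute: x_2 = 2.9072/4.2336 = 0.6867.
x_1 = (-2.4962 − 3.3282·0.6867)/7.2111 = -0.6631.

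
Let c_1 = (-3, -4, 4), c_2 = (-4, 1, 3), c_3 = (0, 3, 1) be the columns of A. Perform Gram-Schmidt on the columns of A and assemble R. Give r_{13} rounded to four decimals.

q_1 = c_1/‖c_1‖ = (-3, -4, 4)/6.4031 = (-0.4685, -0.6247, 0.6247).
r_{13} = q_1·c_3 = -1.2494.

r_{13} = -1.2494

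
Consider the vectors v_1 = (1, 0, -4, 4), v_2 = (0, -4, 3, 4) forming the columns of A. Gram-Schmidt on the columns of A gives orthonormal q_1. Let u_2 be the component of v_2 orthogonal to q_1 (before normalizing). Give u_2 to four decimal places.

v_1 = (1, 0, -4, 4); ‖v_1‖ = 5.7446, so q_1 = (0.1741, 0.0000, -0.6963, 0.6963).
q_1·v_2 = 0.1741·0 + 0.0000·(-4) + (-0.6963)·3 + 0.6963·4 = 0.6963.
u_2 = v_2 − 0.6963·q_1 = (-0.1212, -4.0000, 3.4848, 3.5152).

u_2 = (-0.1212, -4.0000, 3.4848, 3.5152)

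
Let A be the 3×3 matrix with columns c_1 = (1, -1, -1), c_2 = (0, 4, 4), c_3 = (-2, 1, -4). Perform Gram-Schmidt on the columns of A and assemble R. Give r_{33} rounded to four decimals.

r_{33} = 3.5355

e_1 = c_1/‖c_1‖ = (1, -1, -1)/1.7321 = (0.5774, -0.5774, -0.5774).
r_{12} = e_1·c_2 = -4.6188.
u_2 = c_2 + 4.6188·e_1 = (2.6667, 1.3333, 1.3333).
‖u_2‖ = 3.2660, so e_2 = (0.8165, 0.4082, 0.4082).
r_{13} = e_1·c_3 = 0.5774; r_{23} = e_2·c_3 = -2.8577.
u_3 = c_3 − 0.5774·e_1 + 2.8577·e_2 = (0.0000, 2.5000, -2.5000).
r_{33} = ‖u_3‖ = 3.5355.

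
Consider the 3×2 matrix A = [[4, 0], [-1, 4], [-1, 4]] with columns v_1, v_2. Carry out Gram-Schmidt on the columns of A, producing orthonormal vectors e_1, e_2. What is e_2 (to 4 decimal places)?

e_2 = (0.3333, 0.6667, 0.6667)

v_1 = (4, -1, -1); ‖v_1‖ = 4.2426, so e_1 = (0.9428, -0.2357, -0.2357).
e_1·v_2 = 0.9428·0 + (-0.2357)·4 + (-0.2357)·4 = -1.8856.
u_2 = v_2 + 1.8856·e_1 = (1.7778, 3.5556, 3.5556).
‖u_2‖ = 5.3333, so e_2 = (0.3333, 0.6667, 0.6667).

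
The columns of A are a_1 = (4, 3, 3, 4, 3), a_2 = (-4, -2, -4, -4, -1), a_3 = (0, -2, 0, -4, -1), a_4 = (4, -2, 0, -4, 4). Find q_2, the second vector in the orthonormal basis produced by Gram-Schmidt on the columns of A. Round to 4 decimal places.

q_2 = (-0.1752, 0.2993, -0.5621, -0.1752, 0.7301)

a_1 = (4, 3, 3, 4, 3); ‖a_1‖ = 7.6811, so q_1 = (0.5208, 0.3906, 0.3906, 0.5208, 0.3906).
q_1·a_2 = 0.5208·(-4) + 0.3906·(-2) + 0.3906·(-4) + 0.5208·(-4) + 0.3906·(-1) = -6.9000.
u_2 = a_2 + 6.9000·q_1 = (-0.4068, 0.6949, -1.3051, -0.4068, 1.6949).
‖u_2‖ = 2.3216, so q_2 = (-0.1752, 0.2993, -0.5621, -0.1752, 0.7301).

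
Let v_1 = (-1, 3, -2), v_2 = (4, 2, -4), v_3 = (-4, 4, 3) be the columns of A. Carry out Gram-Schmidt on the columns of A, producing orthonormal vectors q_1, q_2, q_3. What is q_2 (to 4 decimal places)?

q_2 = (0.8776, -0.0266, -0.4787)

v_1 = (-1, 3, -2); ‖v_1‖ = 3.7417, so q_1 = (-0.2673, 0.8018, -0.5345).
q_1·v_2 = (-0.2673)·4 + 0.8018·2 + (-0.5345)·(-4) = 2.6726.
u_2 = v_2 − 2.6726·q_1 = (4.7143, -0.1429, -2.5714).
‖u_2‖ = 5.3719, so q_2 = (0.8776, -0.0266, -0.4787).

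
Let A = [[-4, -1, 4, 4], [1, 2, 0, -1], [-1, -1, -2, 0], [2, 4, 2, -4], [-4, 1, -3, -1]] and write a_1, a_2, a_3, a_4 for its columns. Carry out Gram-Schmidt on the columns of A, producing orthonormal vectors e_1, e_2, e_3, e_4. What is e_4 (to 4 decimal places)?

e_4 = (0.0765, 0.8438, -0.2624, -0.4608, -0.0303)

a_1 = (-4, 1, -1, 2, -4); ‖a_1‖ = 6.1644, so e_1 = (-0.6489, 0.1622, -0.1622, 0.3244, -0.6489).
e_1·a_2 = (-0.6489)·(-1) + 0.1622·2 + (-0.1622)·(-1) + 0.3244·4 + (-0.6489)·1 = 1.7844.
u_2 = a_2 − 1.7844·e_1 = (0.1579, 1.7105, -0.7105, 3.4211, 2.1579).
‖u_2‖ = 4.4515, so e_2 = (0.0355, 0.3843, -0.1596, 0.7685, 0.4848).
e_1·a_3 = (-0.6489)·4 + 0.1622·0 + (-0.1622)·(-2) + 0.3244·2 + (-0.6489)·(-3) = 0.3244; e_2·a_3 = 0.0355·4 + 0.3843·0 + (-0.1596)·(-2) + 0.7685·2 + 0.4848·(-3) = 0.5439.
u_3 = a_3 − 0.3244·e_1 − 0.5439·e_2 = (4.1912, -0.2616, -1.8606, 1.4768, -3.0531).
‖u_3‖ = 5.7095, so e_3 = (0.7341, -0.0458, -0.3259, 0.2586, -0.5347).
e_1·a_4 = (-0.6489)·4 + 0.1622·(-1) + (-0.1622)·0 + 0.3244·(-4) + (-0.6489)·(-1) = -3.4066; e_2·a_4 = 0.0355·4 + 0.3843·(-1) + (-0.1596)·0 + 0.7685·(-4) + 0.4848·(-1) = -3.8012; e_3·a_4 = 0.7341·4 + (-0.0458)·(-1) + (-0.3259)·0 + 0.2586·(-4) + (-0.5347)·(-1) = 2.4823.
u_4 = a_4 + 3.4066·e_1 + 3.8012·e_2 − 2.4823·e_3 = (0.1021, 1.1270, -0.3505, -0.6155, -0.0405).
‖u_4‖ = 1.3356, so e_4 = (0.0765, 0.8438, -0.2624, -0.4608, -0.0303).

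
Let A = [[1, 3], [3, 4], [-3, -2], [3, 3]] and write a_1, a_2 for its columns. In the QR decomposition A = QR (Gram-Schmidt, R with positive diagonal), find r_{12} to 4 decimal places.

r_{12} = 5.6695

a_1 = (1, 3, -3, 3); ‖a_1‖ = 5.2915, so q_1 = (0.1890, 0.5669, -0.5669, 0.5669).
r_{12} = q_1·a_2 = 5.6695.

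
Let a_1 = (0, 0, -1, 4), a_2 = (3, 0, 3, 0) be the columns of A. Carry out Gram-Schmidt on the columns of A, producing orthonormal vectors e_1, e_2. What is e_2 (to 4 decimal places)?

e_2 = (0.7177, 0.0000, 0.6755, 0.1689)

a_1 = (0, 0, -1, 4); ‖a_1‖ = 4.1231, so e_1 = (0.0000, 0.0000, -0.2425, 0.9701).
e_1·a_2 = 0.0000·3 + 0.0000·0 + (-0.2425)·3 + 0.9701·0 = -0.7276.
u_2 = a_2 + 0.7276·e_1 = (3.0000, 0.0000, 2.8235, 0.7059).
‖u_2‖ = 4.1798, so e_2 = (0.7177, 0.0000, 0.6755, 0.1689).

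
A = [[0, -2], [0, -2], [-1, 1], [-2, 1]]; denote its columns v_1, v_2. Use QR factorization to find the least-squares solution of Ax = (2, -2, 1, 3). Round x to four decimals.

v_1 = (0, 0, -1, -2); ‖v_1‖ = 2.2361, so e_1 = (0.0000, 0.0000, -0.4472, -0.8944).
e_1·v_2 = 0.0000·(-2) + 0.0000·(-2) + (-0.4472)·1 + (-0.8944)·1 = -1.3416.
u_2 = v_2 + 1.3416·e_1 = (-2.0000, -2.0000, 0.4000, -0.2000).
‖u_2‖ = 2.8636, so e_2 = (-0.6984, -0.6984, 0.1397, -0.0698).
Qᵀb = (-3.1305, -0.0698).
Back-substitute: x_2 = -0.0698/2.8636 = -0.0244.
x_1 = (-3.1305 + 1.3416·(-0.0244))/2.2361 = -1.4146.

x = (-1.4146, -0.0244)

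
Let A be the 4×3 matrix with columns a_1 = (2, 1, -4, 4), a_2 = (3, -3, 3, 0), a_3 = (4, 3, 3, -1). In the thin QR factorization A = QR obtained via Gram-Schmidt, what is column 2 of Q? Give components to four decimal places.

a_1 = (2, 1, -4, 4); ‖a_1‖ = 6.0828, so e_1 = (0.3288, 0.1644, -0.6576, 0.6576).
e_1·a_2 = 0.3288·3 + 0.1644·(-3) + (-0.6576)·3 + 0.6576·0 = -1.4796.
u_2 = a_2 + 1.4796·e_1 = (3.4865, -2.7568, 2.0270, 0.9730).
‖u_2‖ = 4.9810, so e_2 = (0.7000, -0.5534, 0.4069, 0.1953).

e_2 = (0.7000, -0.5534, 0.4069, 0.1953)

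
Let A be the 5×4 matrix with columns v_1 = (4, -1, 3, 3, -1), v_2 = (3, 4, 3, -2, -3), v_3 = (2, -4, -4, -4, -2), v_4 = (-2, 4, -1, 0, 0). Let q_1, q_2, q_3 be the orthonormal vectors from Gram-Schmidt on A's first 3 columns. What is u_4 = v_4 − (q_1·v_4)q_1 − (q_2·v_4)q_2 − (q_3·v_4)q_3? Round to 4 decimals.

v_1 = (4, -1, 3, 3, -1); ‖v_1‖ = 6.0000, so q_1 = (0.6667, -0.1667, 0.5000, 0.5000, -0.1667).
q_1·v_2 = 0.6667·3 + (-0.1667)·4 + 0.5000·3 + 0.5000·(-2) + (-0.1667)·(-3) = 2.3333.
u_2 = v_2 − 2.3333·q_1 = (1.4444, 4.3889, 1.8333, -3.1667, -2.6111).
‖u_2‖ = 6.4464, so q_2 = (0.2241, 0.6808, 0.2844, -0.4912, -0.4051).
q_1·v_3 = 0.6667·2 + (-0.1667)·(-4) + 0.5000·(-4) + 0.5000·(-4) + (-0.1667)·(-2) = -1.6667; q_2·v_3 = 0.2241·2 + 0.6808·(-4) + 0.2844·(-4) + (-0.4912)·(-4) + (-0.4051)·(-2) = -0.6377.
u_3 = v_3 + 1.6667·q_1 + 0.6377·q_2 = (3.2540, -3.8436, -2.9853, -3.4799, -2.5361).
‖u_3‖ = 7.2674, so q_3 = (0.4478, -0.5289, -0.4108, -0.4788, -0.3490).
q_1·v_4 = 0.6667·(-2) + (-0.1667)·4 + 0.5000·(-1) + 0.5000·0 + (-0.1667)·0 = -2.5000; q_2·v_4 = 0.2241·(-2) + 0.6808·4 + 0.2844·(-1) + (-0.4912)·0 + (-0.4051)·0 = 1.9908; q_3·v_4 = 0.4478·(-2) + (-0.5289)·4 + (-0.4108)·(-1) + (-0.4788)·0 + (-0.3490)·0 = -2.6002.
u_4 = v_4 + 2.5000·q_1 − 1.9908·q_2 + 2.6002·q_3 = (0.3849, 0.8527, -1.3843, 0.9828, -0.5177).

u_4 = (0.3849, 0.8527, -1.3843, 0.9828, -0.5177)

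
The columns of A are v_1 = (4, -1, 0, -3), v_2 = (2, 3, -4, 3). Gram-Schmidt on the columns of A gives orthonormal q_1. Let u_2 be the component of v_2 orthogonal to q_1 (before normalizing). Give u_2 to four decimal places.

v_1 = (4, -1, 0, -3); ‖v_1‖ = 5.0990, so q_1 = (0.7845, -0.1961, 0.0000, -0.5883).
q_1·v_2 = 0.7845·2 + (-0.1961)·3 + 0.0000·(-4) + (-0.5883)·3 = -0.7845.
u_2 = v_2 + 0.7845·q_1 = (2.6154, 2.8462, -4.0000, 2.5385).

u_2 = (2.6154, 2.8462, -4.0000, 2.5385)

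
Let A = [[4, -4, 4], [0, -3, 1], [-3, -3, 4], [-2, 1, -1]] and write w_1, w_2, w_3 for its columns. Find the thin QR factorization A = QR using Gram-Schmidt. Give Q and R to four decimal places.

Q = [[0.7428, -0.4861, 0.2769], [0.0000, -0.5286, -0.8466], [-0.5571, -0.6927, 0.4414], [-0.3714, 0.0668, -0.1083]], R = [[5.3852, -1.6713, 1.1142], [0.0000, 5.6751, -5.3105], [0.0000, 0.0000, 2.1347]]

w_1 = (4, 0, -3, -2); ‖w_1‖ = 5.3852, so e_1 = (0.7428, 0.0000, -0.5571, -0.3714).
e_1·w_2 = 0.7428·(-4) + 0.0000·(-3) + (-0.5571)·(-3) + (-0.3714)·1 = -1.6713.
u_2 = w_2 + 1.6713·e_1 = (-2.7586, -3.0000, -3.9310, 0.3793).
‖u_2‖ = 5.6751, so e_2 = (-0.4861, -0.5286, -0.6927, 0.0668).
e_1·w_3 = 0.7428·4 + 0.0000·1 + (-0.5571)·4 + (-0.3714)·(-1) = 1.1142; e_2·w_3 = (-0.4861)·4 + (-0.5286)·1 + (-0.6927)·4 + 0.0668·(-1) = -5.3105.
u_3 = w_3 − 1.1142·e_1 + 5.3105·e_2 = (0.5910, -1.8073, 0.9422, -0.2313).
‖u_3‖ = 2.1347, so e_3 = (0.2769, -0.8466, 0.4414, -0.1083).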